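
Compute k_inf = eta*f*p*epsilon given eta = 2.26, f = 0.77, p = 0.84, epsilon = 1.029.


k_inf = eta * f * p * epsilon
k_inf = 2.26 * 0.77 * 0.84 * 1.029
k_inf = 1.5042

1.5042


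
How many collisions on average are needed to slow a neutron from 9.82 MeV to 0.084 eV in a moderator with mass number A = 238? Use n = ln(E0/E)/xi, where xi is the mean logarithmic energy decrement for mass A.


xi = 1 + (A-1)^2/(2A)*ln((A-1)/(A+1)) = 0.008379872 (for A = 238)
n = ln(E0/E) / xi
n = ln(9.82e6 / 0.084) / 0.008379872
n = ln(1.169048e+08) / 0.008379872 = 2216.8

2216.8


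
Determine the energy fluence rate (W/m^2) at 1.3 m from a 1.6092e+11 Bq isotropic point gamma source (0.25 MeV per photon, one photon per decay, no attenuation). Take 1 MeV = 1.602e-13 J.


psi = A * E * 1.602e-13 / (4*pi*r^2)
psi = 1.6092e+11 * 0.25 * 1.602e-13 / (4*pi*1.3^2)
psi = 3.0347e-04 W/m^2

3.0347e-04


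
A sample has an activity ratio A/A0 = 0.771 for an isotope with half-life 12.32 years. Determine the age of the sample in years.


lambda = ln(2) / t_half = ln(2) / 12.32 = 0.05626195 /yr
t = -ln(A/A0) / lambda
t = -ln(0.771) / 0.05626195
t = 4.6224 yr

4.6224


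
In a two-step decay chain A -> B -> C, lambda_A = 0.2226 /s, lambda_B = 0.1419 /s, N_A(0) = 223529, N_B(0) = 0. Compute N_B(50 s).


N_B(t) = lambda_A * N_A0 / (lambda_B - lambda_A) * [exp(-lambda_A*t) - exp(-lambda_B*t)]
exp(-0.2226*50) = 1.466569e-05; exp(-0.1419*50) = 8.292408e-04
N_B = 0.2226 * 223529 / (0.1419 - 0.2226) * (1.466569e-05 - 8.292408e-04)
N_B = 502.25

502.25


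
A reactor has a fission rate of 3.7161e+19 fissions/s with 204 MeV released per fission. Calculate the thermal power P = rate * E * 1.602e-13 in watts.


P = fission_rate * E_MeV * 1.602e-13
P = 3.7161e+19 * 204 * 1.602e-13
P = 1.2145e+09 W

1.2145e+09


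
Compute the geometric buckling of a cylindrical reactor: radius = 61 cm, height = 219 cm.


B^2 = (2.405/R)^2 + (pi/H)^2
B^2 = (2.405/61)^2 + (pi/219)^2
B^2 = 0.0017602 /cm^2

0.0017602


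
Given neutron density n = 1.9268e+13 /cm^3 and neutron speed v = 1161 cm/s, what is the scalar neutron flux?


phi = n * v
phi = 1.9268e+13 * 1161
phi = 2.2370e+16 /cm^2/s

2.2370e+16


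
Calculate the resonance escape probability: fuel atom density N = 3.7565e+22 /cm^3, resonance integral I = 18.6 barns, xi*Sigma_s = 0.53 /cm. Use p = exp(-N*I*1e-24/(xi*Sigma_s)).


p = exp(-N * I * 1e-24 / (xi*Sigma_s))
p = exp(-3.7565e+22 * 18.6 * 1e-24 / 0.53)
p = 0.26758

0.26758


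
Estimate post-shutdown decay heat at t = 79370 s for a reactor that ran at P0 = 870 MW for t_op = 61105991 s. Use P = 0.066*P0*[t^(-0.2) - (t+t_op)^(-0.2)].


P/P0 = 0.066 * [t^(-0.2) - (t + t_op)^(-0.2)]
P/P0 = 0.066 * [79370^(-0.2) - (79370 + 61105991)^(-0.2)]
P/P0 = 0.066 * [0.1047294 - 0.02771217] = 0.005083137
P = 870 * 0.005083137 = 4.4223 MW

4.4223


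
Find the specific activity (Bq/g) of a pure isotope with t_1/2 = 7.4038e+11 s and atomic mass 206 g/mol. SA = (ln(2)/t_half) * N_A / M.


lambda = ln(2) / t_half = ln(2) / 7.4038e+11 = 9.362046e-13 /s
SA = lambda * N_A / M
SA = 9.362046e-13 * 6.022e23 / 206
SA = 2.7368e+09 Bq/g

2.7368e+09


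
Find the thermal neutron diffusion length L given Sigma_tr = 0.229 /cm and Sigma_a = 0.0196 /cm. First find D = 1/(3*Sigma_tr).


D = 1 / (3 * Sigma_tr) = 1 / (3 * 0.229) = 1.455604 cm
L = sqrt(D / Sigma_a)
L = sqrt(1.455604 / 0.0196)
L = 8.6177 cm

8.6177


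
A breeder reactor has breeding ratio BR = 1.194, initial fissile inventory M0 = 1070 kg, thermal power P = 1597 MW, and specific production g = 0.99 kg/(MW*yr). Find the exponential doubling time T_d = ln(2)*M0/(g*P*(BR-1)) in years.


Breeding gain G = BR - 1 = 1.194 - 1 = 0.194
Fissile production rate = g * P * G = 0.99 * 1597 * 0.194 = 306.71982 kg/yr
T_d = ln(2) * M0 / (g * P * G)
T_d = ln(2) * 1070 / 306.71982 = 2.4181 yr

2.4181


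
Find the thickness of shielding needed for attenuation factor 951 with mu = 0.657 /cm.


x = ln(factor) / mu
x = ln(951) / 0.657
x = 10.438 cm

10.438


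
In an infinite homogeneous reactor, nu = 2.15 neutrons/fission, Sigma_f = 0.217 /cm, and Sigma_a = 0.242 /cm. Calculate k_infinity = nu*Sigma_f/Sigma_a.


k_inf = nu * Sigma_f / Sigma_a
k_inf = 2.15 * 0.217 / 0.242
k_inf = 1.9279

1.9279


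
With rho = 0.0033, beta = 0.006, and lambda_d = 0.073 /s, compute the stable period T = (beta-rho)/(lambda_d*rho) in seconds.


T = (beta - rho) / (lambda_d * rho)
T = (0.006 - 0.0033) / (0.073 * 0.0033)
T = 11.208 s

11.208


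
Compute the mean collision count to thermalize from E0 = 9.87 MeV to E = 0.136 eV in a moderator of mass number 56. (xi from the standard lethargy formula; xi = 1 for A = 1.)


xi = 1 + (A-1)^2/(2A)*ln((A-1)/(A+1)) = 0.03529286 (for A = 56)
n = ln(E0/E) / xi
n = ln(9.87e6 / 0.136) / 0.03529286
n = ln(7.257353e+07) / 0.03529286 = 512.85

512.85


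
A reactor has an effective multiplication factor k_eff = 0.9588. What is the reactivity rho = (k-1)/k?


rho = (k_eff - 1) / k_eff
rho = (0.9588 - 1) / 0.9588
rho = -0.042970

-0.042970


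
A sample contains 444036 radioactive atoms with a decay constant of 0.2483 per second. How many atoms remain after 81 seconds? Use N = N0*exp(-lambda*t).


N = N0 * exp(-lambda * t)
N = 444036 * exp(-0.2483 * 81)
N = 8.1801e-04

8.1801e-04


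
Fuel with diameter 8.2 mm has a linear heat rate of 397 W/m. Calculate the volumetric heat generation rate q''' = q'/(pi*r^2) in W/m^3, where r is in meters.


r = D / 2 / 1000 = 8.2 / 2 / 1000 = 0.0041 m
q''' = q' / (pi * r^2)
q''' = 397 / (pi * 0.0041^2)
q''' = 7.5175e+06 W/m^3

7.5175e+06


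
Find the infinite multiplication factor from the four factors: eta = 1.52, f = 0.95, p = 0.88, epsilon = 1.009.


k_inf = eta * f * p * epsilon
k_inf = 1.52 * 0.95 * 0.88 * 1.009
k_inf = 1.2822

1.2822


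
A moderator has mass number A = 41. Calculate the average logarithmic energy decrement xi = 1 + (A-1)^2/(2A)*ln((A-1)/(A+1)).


xi = 1 + (A-1)^2/(2A) * ln((A-1)/(A+1))
xi = 1 + (41-1)^2/(2*41) * ln((41-1)/(41 +1))
xi = 0.047997

0.047997


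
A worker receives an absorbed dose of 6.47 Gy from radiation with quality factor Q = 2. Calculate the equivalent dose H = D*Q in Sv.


H = D * Q
H = 6.47 * 2
H = 12.940 Sv

12.940


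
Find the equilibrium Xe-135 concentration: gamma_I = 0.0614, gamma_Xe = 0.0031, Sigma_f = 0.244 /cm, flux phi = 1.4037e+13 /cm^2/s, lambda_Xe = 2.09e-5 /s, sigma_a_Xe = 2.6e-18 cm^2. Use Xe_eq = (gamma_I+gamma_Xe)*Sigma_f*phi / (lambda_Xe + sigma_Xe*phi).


Xe_eq = (gamma_I + gamma_Xe) * Sigma_f * phi / (lambda_Xe + sigma_Xe * phi)
Numerator = (0.0614 + 0.0031) * 0.244 * 1.4037e+13 = 2.209143e+11
Denominator = 2.09e-5 + 2.6e-18 * 1.4037e+13 = 5.739620e-05
Xe_eq = 2.209143e+11 / 5.739620e-05 = 3.8489e+15 /cm^3

3.8489e+15


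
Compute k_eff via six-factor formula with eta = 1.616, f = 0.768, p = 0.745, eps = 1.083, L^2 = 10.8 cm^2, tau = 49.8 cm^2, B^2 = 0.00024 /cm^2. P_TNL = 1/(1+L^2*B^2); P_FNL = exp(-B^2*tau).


k_inf = eta*f*p*eps = 1.616*0.768*0.745*1.083 = 1.001353
P_TNL = 1/(1 + L^2*B^2) = 1/(1 + 10.8*0.00024) = 0.9974147
P_FNL = exp(-B^2*tau) = exp(-0.00024*49.8) = 0.9881191
k_eff = k_inf * P_TNL * P_FNL = 1.001353 * 0.9974147 * 0.9881191
k_eff = 0.98690

0.98690


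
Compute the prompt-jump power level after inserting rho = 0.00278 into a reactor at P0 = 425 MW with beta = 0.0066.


P1/P0 = beta / (beta - rho)
P1/P0 = 0.0066 / (0.0066 - 0.00278) = 1.727749
P1 = 425 * 1.727749 = 734.29 MW

734.29


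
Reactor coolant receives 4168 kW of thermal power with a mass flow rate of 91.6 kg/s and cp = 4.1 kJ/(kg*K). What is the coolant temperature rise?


dT = Q / (m_dot * cp)
dT = 4168 / (91.6 * 4.1)
dT = 11.098 C

11.098


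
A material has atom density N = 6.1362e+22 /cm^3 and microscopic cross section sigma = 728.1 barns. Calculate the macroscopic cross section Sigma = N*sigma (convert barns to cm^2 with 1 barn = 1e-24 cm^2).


Sigma = N * sigma_barns * 1e-24
Sigma = 6.1362e+22 * 728.1 * 1e-24
Sigma = 44.678 /cm

44.678


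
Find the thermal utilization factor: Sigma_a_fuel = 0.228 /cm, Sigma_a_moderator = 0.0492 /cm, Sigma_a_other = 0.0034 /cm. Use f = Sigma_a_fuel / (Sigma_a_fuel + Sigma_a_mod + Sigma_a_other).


f = Sigma_a_fuel / (Sigma_a_fuel + Sigma_a_mod + Sigma_a_other)
f = 0.228 / (0.228 + 0.0492 + 0.0034)
f = 0.81254

0.81254


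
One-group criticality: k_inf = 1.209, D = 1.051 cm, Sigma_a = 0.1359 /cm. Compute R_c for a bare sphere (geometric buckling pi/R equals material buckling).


L^2 = D / Sigma_a = 1.051 / 0.1359 = 7.733628 cm^2
B_m^2 = (k_inf - 1) / L^2 = (1.209 - 1) / 7.733628 = 0.02702483 /cm^2
For a bare sphere: B_g = pi/R, so R_c = pi / sqrt(B_m^2)
R_c = pi / sqrt(0.02702483) = 19.110 cm

19.110


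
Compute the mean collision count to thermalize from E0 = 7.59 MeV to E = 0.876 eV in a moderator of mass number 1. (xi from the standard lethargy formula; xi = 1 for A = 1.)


xi = 1 + (A-1)^2/(2A)*ln((A-1)/(A+1)) = 1 (for A = 1)
n = ln(E0/E) / xi
n = ln(7.59e6 / 0.876) / 1
n = ln(8.664384e+06) / 1 = 15.975

15.975


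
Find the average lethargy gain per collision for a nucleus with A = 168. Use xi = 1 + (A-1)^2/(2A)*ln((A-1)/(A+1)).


xi = 1 + (A-1)^2/(2A) * ln((A-1)/(A+1))
xi = 1 + (168-1)^2/(2*168) * ln((168-1)/(168 +1))
xi = 0.011858

0.011858


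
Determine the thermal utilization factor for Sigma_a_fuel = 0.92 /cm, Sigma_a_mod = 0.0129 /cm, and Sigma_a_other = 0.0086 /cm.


f = Sigma_a_fuel / (Sigma_a_fuel + Sigma_a_mod + Sigma_a_other)
f = 0.92 / (0.92 + 0.0129 + 0.0086)
f = 0.97716

0.97716


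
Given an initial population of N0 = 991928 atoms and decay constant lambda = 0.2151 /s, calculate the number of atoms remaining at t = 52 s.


N = N0 * exp(-lambda * t)
N = 991928 * exp(-0.2151 * 52)
N = 13.766

13.766


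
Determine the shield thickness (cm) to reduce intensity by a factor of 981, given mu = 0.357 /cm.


x = ln(factor) / mu
x = ln(981) / 0.357
x = 19.296 cm

19.296


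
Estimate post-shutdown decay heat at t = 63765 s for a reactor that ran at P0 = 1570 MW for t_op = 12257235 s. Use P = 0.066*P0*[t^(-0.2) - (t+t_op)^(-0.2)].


P/P0 = 0.066 * [t^(-0.2) - (t + t_op)^(-0.2)]
P/P0 = 0.066 * [63765^(-0.2) - (63765 + 12257235)^(-0.2)]
P/P0 = 0.066 * [0.1094167 - 0.03818307] = 0.004701420
P = 1570 * 0.004701420 = 7.3812 MW

7.3812


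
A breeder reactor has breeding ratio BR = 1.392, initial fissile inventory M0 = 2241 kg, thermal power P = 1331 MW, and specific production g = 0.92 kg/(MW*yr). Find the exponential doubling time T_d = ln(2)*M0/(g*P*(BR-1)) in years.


Breeding gain G = BR - 1 = 1.392 - 1 = 0.392
Fissile production rate = g * P * G = 0.92 * 1331 * 0.392 = 480.01184 kg/yr
T_d = ln(2) * M0 / (g * P * G)
T_d = ln(2) * 2241 / 480.01184 = 3.2361 yr

3.2361


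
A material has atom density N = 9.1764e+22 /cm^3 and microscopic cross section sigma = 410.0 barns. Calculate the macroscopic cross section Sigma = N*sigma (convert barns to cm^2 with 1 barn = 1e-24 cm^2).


Sigma = N * sigma_barns * 1e-24
Sigma = 9.1764e+22 * 410.0 * 1e-24
Sigma = 37.623 /cm

37.623


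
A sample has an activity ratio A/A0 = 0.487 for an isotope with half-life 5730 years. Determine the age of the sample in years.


lambda = ln(2) / t_half = ln(2) / 5730 = 1.209681e-04 /yr
t = -ln(A/A0) / lambda
t = -ln(0.487) / 1.209681e-04
t = 5947.8 yr

5947.8


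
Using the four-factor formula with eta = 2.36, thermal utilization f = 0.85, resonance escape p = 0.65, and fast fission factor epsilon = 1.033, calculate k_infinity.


k_inf = eta * f * p * epsilon
k_inf = 2.36 * 0.85 * 0.65 * 1.033
k_inf = 1.3469

1.3469


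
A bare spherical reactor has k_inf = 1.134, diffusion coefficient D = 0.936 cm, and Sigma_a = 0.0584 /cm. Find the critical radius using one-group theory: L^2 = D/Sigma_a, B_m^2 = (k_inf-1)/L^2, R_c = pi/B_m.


L^2 = D / Sigma_a = 0.936 / 0.0584 = 16.02740 cm^2
B_m^2 = (k_inf - 1) / L^2 = (1.134 - 1) / 16.02740 = 0.008360682 /cm^2
For a bare sphere: B_g = pi/R, so R_c = pi / sqrt(B_m^2)
R_c = pi / sqrt(0.008360682) = 34.358 cm

34.358


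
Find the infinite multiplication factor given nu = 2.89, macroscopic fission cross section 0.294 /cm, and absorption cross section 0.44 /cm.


k_inf = nu * Sigma_f / Sigma_a
k_inf = 2.89 * 0.294 / 0.44
k_inf = 1.9310

1.9310


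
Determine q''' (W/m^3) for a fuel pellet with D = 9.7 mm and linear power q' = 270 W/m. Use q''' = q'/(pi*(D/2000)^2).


r = D / 2 / 1000 = 9.7 / 2 / 1000 = 0.00485 m
q''' = q' / (pi * r^2)
q''' = 270 / (pi * 0.00485^2)
q''' = 3.6537e+06 W/m^3

3.6537e+06


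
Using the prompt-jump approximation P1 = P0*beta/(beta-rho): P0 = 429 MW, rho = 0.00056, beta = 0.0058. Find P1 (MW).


P1/P0 = beta / (beta - rho)
P1/P0 = 0.0058 / (0.0058 - 0.00056) = 1.106870
P1 = 429 * 1.106870 = 474.85 MW

474.85


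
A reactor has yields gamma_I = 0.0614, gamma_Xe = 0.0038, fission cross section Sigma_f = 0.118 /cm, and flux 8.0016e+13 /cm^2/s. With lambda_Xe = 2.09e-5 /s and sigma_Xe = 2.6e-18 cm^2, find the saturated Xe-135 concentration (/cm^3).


Xe_eq = (gamma_I + gamma_Xe) * Sigma_f * phi / (lambda_Xe + sigma_Xe * phi)
Numerator = (0.0614 + 0.0038) * 0.118 * 8.0016e+13 = 6.156111e+11
Denominator = 2.09e-5 + 2.6e-18 * 8.0016e+13 = 2.289416e-04
Xe_eq = 6.156111e+11 / 2.289416e-04 = 2.6889e+15 /cm^3

2.6889e+15


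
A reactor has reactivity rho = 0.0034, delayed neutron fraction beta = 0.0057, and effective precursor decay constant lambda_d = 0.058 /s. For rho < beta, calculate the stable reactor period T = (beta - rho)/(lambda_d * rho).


T = (beta - rho) / (lambda_d * rho)
T = (0.0057 - 0.0034) / (0.058 * 0.0034)
T = 11.663 s

11.663


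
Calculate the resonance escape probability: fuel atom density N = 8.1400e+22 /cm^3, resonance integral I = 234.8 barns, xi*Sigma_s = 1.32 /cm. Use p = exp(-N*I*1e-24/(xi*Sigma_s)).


p = exp(-N * I * 1e-24 / (xi*Sigma_s))
p = exp(-8.1400e+22 * 234.8 * 1e-24 / 1.32)
p = 5.1488e-07

5.1488e-07


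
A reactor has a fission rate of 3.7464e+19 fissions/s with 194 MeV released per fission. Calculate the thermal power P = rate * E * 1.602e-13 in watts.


P = fission_rate * E_MeV * 1.602e-13
P = 3.7464e+19 * 194 * 1.602e-13
P = 1.1643e+09 W

1.1643e+09


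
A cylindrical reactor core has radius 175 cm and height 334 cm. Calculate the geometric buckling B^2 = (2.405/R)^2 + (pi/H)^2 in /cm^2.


B^2 = (2.405/R)^2 + (pi/H)^2
B^2 = (2.405/175)^2 + (pi/334)^2
B^2 = 2.7734e-04 /cm^2

2.7734e-04


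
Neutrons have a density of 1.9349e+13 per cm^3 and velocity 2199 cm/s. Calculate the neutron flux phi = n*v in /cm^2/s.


phi = n * v
phi = 1.9349e+13 * 2199
phi = 4.2548e+16 /cm^2/s

4.2548e+16


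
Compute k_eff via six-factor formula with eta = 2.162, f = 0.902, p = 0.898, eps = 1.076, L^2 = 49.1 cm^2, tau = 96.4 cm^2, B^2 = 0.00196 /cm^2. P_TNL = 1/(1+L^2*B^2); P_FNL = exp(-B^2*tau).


k_inf = eta*f*p*eps = 2.162*0.902*0.898*1.076 = 1.884303
P_TNL = 1/(1 + L^2*B^2) = 1/(1 + 49.1*0.00196) = 0.9122123
P_FNL = exp(-B^2*tau) = exp(-0.00196*96.4) = 0.8278329
k_eff = k_inf * P_TNL * P_FNL = 1.884303 * 0.9122123 * 0.8278329
k_eff = 1.4229

1.4229


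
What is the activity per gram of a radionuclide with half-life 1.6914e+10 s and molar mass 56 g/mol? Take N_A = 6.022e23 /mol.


lambda = ln(2) / t_half = ln(2) / 1.6914e+10 = 4.098068e-11 /s
SA = lambda * N_A / M
SA = 4.098068e-11 * 6.022e23 / 56
SA = 4.4069e+11 Bq/g

4.4069e+11


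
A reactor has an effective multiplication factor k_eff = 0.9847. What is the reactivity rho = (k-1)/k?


rho = (k_eff - 1) / k_eff
rho = (0.9847 - 1) / 0.9847
rho = -0.015538

-0.015538


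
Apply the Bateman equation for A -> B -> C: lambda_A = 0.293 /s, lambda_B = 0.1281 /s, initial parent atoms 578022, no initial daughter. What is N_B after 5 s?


N_B(t) = lambda_A * N_A0 / (lambda_B - lambda_A) * [exp(-lambda_A*t) - exp(-lambda_B*t)]
exp(-0.293*5) = 0.2310780; exp(-0.1281*5) = 0.5270288
N_B = 0.293 * 578022 / (0.1281 - 0.293) * (0.2310780 - 0.5270288)
N_B = 303956

303956


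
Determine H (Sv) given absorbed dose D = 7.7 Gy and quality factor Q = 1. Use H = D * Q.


H = D * Q
H = 7.7 * 1
H = 7.7000 Sv

7.7000


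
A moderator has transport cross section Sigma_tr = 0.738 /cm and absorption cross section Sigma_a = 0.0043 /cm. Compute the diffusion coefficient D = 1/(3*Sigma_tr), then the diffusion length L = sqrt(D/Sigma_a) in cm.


D = 1 / (3 * Sigma_tr) = 1 / (3 * 0.738) = 0.4516712 cm
L = sqrt(D / Sigma_a)
L = sqrt(0.4516712 / 0.0043)
L = 10.249 cm

10.249


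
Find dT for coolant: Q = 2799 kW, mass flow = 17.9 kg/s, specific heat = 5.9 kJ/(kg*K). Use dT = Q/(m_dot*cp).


dT = Q / (m_dot * cp)
dT = 2799 / (17.9 * 5.9)
dT = 26.503 C

26.503


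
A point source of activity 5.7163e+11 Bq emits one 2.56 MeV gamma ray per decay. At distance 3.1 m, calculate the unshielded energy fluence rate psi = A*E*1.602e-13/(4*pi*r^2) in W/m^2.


psi = A * E * 1.602e-13 / (4*pi*r^2)
psi = 5.7163e+11 * 2.56 * 1.602e-13 / (4*pi*3.1^2)
psi = 0.0019413 W/m^2

0.0019413


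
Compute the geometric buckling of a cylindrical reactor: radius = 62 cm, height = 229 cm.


B^2 = (2.405/R)^2 + (pi/H)^2
B^2 = (2.405/62)^2 + (pi/229)^2
B^2 = 0.0016929 /cm^2

0.0016929


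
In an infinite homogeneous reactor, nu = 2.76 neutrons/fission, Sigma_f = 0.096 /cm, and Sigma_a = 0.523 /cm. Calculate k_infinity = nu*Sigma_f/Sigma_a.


k_inf = nu * Sigma_f / Sigma_a
k_inf = 2.76 * 0.096 / 0.523
k_inf = 0.50662

0.50662


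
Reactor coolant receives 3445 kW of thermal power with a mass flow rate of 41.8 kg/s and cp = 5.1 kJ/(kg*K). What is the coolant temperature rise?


dT = Q / (m_dot * cp)
dT = 3445 / (41.8 * 5.1)
dT = 16.160 C

16.160


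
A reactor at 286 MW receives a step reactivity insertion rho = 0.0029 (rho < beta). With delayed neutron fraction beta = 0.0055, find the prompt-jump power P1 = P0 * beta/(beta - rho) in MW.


P1/P0 = beta / (beta - rho)
P1/P0 = 0.0055 / (0.0055 - 0.0029) = 2.115385
P1 = 286 * 2.115385 = 605.00 MW

605.00


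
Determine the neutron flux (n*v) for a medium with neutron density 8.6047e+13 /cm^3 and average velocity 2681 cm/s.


phi = n * v
phi = 8.6047e+13 * 2681
phi = 2.3069e+17 /cm^2/s

2.3069e+17


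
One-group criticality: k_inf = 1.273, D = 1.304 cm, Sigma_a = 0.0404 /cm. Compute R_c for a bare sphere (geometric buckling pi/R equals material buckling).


L^2 = D / Sigma_a = 1.304 / 0.0404 = 32.27723 cm^2
B_m^2 = (k_inf - 1) / L^2 = (1.273 - 1) / 32.27723 = 0.008457975 /cm^2
For a bare sphere: B_g = pi/R, so R_c = pi / sqrt(B_m^2)
R_c = pi / sqrt(0.008457975) = 34.160 cm

34.160


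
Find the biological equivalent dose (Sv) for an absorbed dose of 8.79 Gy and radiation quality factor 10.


H = D * Q
H = 8.79 * 10
H = 87.900 Sv

87.900


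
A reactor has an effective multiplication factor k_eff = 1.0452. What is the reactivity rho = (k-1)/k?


rho = (k_eff - 1) / k_eff
rho = (1.0452 - 1) / 1.0452
rho = 0.043245

0.043245


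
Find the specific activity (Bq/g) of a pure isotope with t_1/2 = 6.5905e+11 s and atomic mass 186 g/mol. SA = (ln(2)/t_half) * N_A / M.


lambda = ln(2) / t_half = ln(2) / 6.5905e+11 = 1.051737e-12 /s
SA = lambda * N_A / M
SA = 1.051737e-12 * 6.022e23 / 186
SA = 3.4051e+09 Bq/g

3.4051e+09


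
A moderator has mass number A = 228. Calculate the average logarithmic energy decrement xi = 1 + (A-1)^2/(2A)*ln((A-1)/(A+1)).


xi = 1 + (A-1)^2/(2A) * ln((A-1)/(A+1))
xi = 1 + (228-1)^2/(2*228) * ln((228-1)/(228 +1))
xi = 0.0087463

0.0087463


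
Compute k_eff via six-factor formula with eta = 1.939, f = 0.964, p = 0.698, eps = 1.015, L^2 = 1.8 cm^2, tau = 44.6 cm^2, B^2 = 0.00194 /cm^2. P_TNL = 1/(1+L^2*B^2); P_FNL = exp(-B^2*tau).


k_inf = eta*f*p*eps = 1.939*0.964*0.698*1.015 = 1.324269
P_TNL = 1/(1 + L^2*B^2) = 1/(1 + 1.8*0.00194) = 0.9965202
P_FNL = exp(-B^2*tau) = exp(-0.00194*44.6) = 0.9171135
k_eff = k_inf * P_TNL * P_FNL = 1.324269 * 0.9965202 * 0.9171135
k_eff = 1.2103

1.2103


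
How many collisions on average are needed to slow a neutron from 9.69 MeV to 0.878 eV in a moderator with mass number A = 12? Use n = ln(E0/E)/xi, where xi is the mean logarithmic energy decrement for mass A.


xi = 1 + (A-1)^2/(2A)*ln((A-1)/(A+1)) = 0.1577690 (for A = 12)
n = ln(E0/E) / xi
n = ln(9.69e6 / 0.878) / 0.1577690
n = ln(1.103645e+07) / 0.1577690 = 102.79

102.79


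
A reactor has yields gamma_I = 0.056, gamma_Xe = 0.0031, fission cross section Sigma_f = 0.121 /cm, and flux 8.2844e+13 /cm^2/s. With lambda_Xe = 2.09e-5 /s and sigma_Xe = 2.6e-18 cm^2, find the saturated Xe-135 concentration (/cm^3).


Xe_eq = (gamma_I + gamma_Xe) * Sigma_f * phi / (lambda_Xe + sigma_Xe * phi)
Numerator = (0.056 + 0.0031) * 0.121 * 8.2844e+13 = 5.924257e+11
Denominator = 2.09e-5 + 2.6e-18 * 8.2844e+13 = 2.362944e-04
Xe_eq = 5.924257e+11 / 2.362944e-04 = 2.5072e+15 /cm^3

2.5072e+15


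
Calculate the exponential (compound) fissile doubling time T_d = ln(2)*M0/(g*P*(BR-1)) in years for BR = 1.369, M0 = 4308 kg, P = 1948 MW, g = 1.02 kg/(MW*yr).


Breeding gain G = BR - 1 = 1.369 - 1 = 0.369
Fissile production rate = g * P * G = 1.02 * 1948 * 0.369 = 733.18824 kg/yr
T_d = ln(2) * M0 / (g * P * G)
T_d = ln(2) * 4308 / 733.18824 = 4.0727 yr

4.0727


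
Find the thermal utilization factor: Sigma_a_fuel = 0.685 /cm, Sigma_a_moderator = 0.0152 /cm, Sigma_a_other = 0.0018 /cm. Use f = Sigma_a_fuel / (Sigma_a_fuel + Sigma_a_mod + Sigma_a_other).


f = Sigma_a_fuel / (Sigma_a_fuel + Sigma_a_mod + Sigma_a_other)
f = 0.685 / (0.685 + 0.0152 + 0.0018)
f = 0.97578

0.97578


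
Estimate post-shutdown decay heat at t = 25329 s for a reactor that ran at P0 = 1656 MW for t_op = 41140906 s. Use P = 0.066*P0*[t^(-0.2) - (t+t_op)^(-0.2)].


P/P0 = 0.066 * [t^(-0.2) - (t + t_op)^(-0.2)]
P/P0 = 0.066 * [25329^(-0.2) - (25329 + 41140906)^(-0.2)]
P/P0 = 0.066 * [0.1316062 - 0.02999796] = 0.006706144
P = 1656 * 0.006706144 = 11.105 MW

11.105


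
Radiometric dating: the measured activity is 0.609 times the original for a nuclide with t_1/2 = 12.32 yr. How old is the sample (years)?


lambda = ln(2) / t_half = ln(2) / 12.32 = 0.05626195 /yr
t = -ln(A/A0) / lambda
t = -ln(0.609) / 0.05626195
t = 8.8148 yr

8.8148


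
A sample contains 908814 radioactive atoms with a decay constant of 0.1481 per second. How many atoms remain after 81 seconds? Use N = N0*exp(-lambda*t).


N = N0 * exp(-lambda * t)
N = 908814 * exp(-0.1481 * 81)
N = 5.6058

5.6058


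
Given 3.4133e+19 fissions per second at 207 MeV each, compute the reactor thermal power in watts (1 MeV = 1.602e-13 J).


P = fission_rate * E_MeV * 1.602e-13
P = 3.4133e+19 * 207 * 1.602e-13
P = 1.1319e+09 W

1.1319e+09


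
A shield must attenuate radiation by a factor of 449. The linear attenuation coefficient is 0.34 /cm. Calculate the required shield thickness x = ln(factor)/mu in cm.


x = ln(factor) / mu
x = ln(449) / 0.34
x = 17.962 cm

17.962


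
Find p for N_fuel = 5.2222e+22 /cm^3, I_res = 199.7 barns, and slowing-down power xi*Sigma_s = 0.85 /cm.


p = exp(-N * I * 1e-24 / (xi*Sigma_s))
p = exp(-5.2222e+22 * 199.7 * 1e-24 / 0.85)
p = 4.6946e-06

4.6946e-06


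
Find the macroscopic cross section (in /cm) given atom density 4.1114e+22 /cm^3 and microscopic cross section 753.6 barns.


Sigma = N * sigma_barns * 1e-24
Sigma = 4.1114e+22 * 753.6 * 1e-24
Sigma = 30.984 /cm

30.984


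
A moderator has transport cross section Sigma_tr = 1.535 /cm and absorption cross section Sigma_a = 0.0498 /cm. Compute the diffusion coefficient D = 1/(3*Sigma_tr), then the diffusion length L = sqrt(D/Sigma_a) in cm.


D = 1 / (3 * Sigma_tr) = 1 / (3 * 1.535) = 0.2171553 cm
L = sqrt(D / Sigma_a)
L = sqrt(0.2171553 / 0.0498)
L = 2.0882 cm

2.0882


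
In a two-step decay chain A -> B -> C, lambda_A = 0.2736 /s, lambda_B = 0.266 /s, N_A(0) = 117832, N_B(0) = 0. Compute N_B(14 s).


N_B(t) = lambda_A * N_A0 / (lambda_B - lambda_A) * [exp(-lambda_A*t) - exp(-lambda_B*t)]
exp(-0.2736*14) = 0.02170093; exp(-0.266*14) = 0.02413723
N_B = 0.2736 * 117832 / (0.266 - 0.2736) * (0.02170093 - 0.02413723)
N_B = 10335

10335


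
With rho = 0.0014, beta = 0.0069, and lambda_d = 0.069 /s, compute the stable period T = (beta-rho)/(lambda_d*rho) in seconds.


T = (beta - rho) / (lambda_d * rho)
T = (0.0069 - 0.0014) / (0.069 * 0.0014)
T = 56.936 s

56.936


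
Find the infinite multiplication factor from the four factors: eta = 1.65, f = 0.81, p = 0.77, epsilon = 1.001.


k_inf = eta * f * p * epsilon
k_inf = 1.65 * 0.81 * 0.77 * 1.001
k_inf = 1.0301

1.0301


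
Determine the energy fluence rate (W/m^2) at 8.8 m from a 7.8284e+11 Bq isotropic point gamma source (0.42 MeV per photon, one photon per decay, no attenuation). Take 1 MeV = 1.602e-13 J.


psi = A * E * 1.602e-13 / (4*pi*r^2)
psi = 7.8284e+11 * 0.42 * 1.602e-13 / (4*pi*8.8^2)
psi = 5.4126e-05 W/m^2

5.4126e-05


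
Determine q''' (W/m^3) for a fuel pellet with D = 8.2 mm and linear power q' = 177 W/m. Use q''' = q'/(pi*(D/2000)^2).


r = D / 2 / 1000 = 8.2 / 2 / 1000 = 0.0041 m
q''' = q' / (pi * r^2)
q''' = 177 / (pi * 0.0041^2)
q''' = 3.3516e+06 W/m^3

3.3516e+06


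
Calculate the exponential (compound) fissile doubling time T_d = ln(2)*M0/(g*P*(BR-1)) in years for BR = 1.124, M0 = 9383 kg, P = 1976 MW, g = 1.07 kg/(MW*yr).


Breeding gain G = BR - 1 = 1.124 - 1 = 0.124
Fissile production rate = g * P * G = 1.07 * 1976 * 0.124 = 262.17568 kg/yr
T_d = ln(2) * M0 / (g * P * G)
T_d = ln(2) * 9383 / 262.17568 = 24.807 yr

24.807


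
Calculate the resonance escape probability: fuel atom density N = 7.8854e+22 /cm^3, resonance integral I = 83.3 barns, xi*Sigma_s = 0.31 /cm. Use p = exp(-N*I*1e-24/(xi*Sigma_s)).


p = exp(-N * I * 1e-24 / (xi*Sigma_s))
p = exp(-7.8854e+22 * 83.3 * 1e-24 / 0.31)
p = 6.2778e-10

6.2778e-10


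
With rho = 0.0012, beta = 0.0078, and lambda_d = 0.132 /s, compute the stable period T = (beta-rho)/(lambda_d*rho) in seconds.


T = (beta - rho) / (lambda_d * rho)
T = (0.0078 - 0.0012) / (0.132 * 0.0012)
T = 41.667 s

41.667


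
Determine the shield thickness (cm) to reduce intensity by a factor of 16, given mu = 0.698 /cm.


x = ln(factor) / mu
x = ln(16) / 0.698
x = 3.9722 cm

3.9722


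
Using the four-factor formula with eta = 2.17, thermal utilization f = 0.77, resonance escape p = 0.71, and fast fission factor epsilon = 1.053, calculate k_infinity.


k_inf = eta * f * p * epsilon
k_inf = 2.17 * 0.77 * 0.71 * 1.053
k_inf = 1.2492

1.2492


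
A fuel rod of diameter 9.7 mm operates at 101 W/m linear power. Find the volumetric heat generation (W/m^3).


r = D / 2 / 1000 = 9.7 / 2 / 1000 = 0.00485 m
q''' = q' / (pi * r^2)
q''' = 101 / (pi * 0.00485^2)
q''' = 1.3667e+06 W/m^3

1.3667e+06


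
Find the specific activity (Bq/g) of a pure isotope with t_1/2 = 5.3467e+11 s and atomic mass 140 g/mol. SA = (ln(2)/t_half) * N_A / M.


lambda = ln(2) / t_half = ln(2) / 5.3467e+11 = 1.296402e-12 /s
SA = lambda * N_A / M
SA = 1.296402e-12 * 6.022e23 / 140
SA = 5.5764e+09 Bq/g

5.5764e+09


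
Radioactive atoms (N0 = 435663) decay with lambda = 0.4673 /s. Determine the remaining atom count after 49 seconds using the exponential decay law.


N = N0 * exp(-lambda * t)
N = 435663 * exp(-0.4673 * 49)
N = 4.9523e-05

4.9523e-05


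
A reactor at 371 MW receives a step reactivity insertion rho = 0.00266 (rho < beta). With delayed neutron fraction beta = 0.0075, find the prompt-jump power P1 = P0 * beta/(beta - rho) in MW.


P1/P0 = beta / (beta - rho)
P1/P0 = 0.0075 / (0.0075 - 0.00266) = 1.549587
P1 = 371 * 1.549587 = 574.90 MW

574.90


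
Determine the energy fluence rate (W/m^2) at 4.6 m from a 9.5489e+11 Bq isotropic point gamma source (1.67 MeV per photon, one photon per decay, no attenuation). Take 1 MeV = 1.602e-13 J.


psi = A * E * 1.602e-13 / (4*pi*r^2)
psi = 9.5489e+11 * 1.67 * 1.602e-13 / (4*pi*4.6^2)
psi = 9.6074e-04 W/m^2

9.6074e-04


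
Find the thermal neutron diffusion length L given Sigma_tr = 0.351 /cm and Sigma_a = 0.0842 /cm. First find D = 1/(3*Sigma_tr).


D = 1 / (3 * Sigma_tr) = 1 / (3 * 0.351) = 0.9496676 cm
L = sqrt(D / Sigma_a)
L = sqrt(0.9496676 / 0.0842)
L = 3.3584 cm

3.3584


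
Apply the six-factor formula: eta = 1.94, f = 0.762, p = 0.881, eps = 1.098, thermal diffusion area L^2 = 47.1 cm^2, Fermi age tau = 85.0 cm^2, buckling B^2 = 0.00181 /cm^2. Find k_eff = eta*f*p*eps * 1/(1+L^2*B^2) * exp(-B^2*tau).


k_inf = eta*f*p*eps = 1.94*0.762*0.881*1.098 = 1.429996
P_TNL = 1/(1 + L^2*B^2) = 1/(1 + 47.1*0.00181) = 0.9214458
P_FNL = exp(-B^2*tau) = exp(-0.00181*85.0) = 0.8574006
k_eff = k_inf * P_TNL * P_FNL = 1.429996 * 0.9214458 * 0.8574006
k_eff = 1.1298

1.1298


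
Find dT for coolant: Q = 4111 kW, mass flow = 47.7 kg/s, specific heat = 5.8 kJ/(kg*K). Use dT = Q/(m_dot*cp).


dT = Q / (m_dot * cp)
dT = 4111 / (47.7 * 5.8)
dT = 14.859 C

14.859


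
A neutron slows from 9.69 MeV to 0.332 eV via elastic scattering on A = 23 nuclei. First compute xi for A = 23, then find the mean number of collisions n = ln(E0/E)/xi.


xi = 1 + (A-1)^2/(2A)*ln((A-1)/(A+1)) = 0.08448899 (for A = 23)
n = ln(E0/E) / xi
n = ln(9.69e6 / 0.332) / 0.08448899
n = ln(2.918675e+07) / 0.08448899 = 203.45

203.45


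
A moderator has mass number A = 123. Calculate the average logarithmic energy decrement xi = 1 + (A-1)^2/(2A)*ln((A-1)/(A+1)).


xi = 1 + (A-1)^2/(2A) * ln((A-1)/(A+1))
xi = 1 + (123-1)^2/(2*123) * ln((123-1)/(123 +1))
xi = 0.016172

0.016172


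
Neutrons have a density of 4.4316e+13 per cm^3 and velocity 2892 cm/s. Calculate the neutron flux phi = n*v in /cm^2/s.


phi = n * v
phi = 4.4316e+13 * 2892
phi = 1.2816e+17 /cm^2/s

1.2816e+17


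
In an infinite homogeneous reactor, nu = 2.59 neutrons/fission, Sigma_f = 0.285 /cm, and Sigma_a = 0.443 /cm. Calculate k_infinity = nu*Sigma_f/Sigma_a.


k_inf = nu * Sigma_f / Sigma_a
k_inf = 2.59 * 0.285 / 0.443
k_inf = 1.6663

1.6663


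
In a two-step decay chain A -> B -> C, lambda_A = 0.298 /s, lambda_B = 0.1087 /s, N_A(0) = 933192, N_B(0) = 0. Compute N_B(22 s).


N_B(t) = lambda_A * N_A0 / (lambda_B - lambda_A) * [exp(-lambda_A*t) - exp(-lambda_B*t)]
exp(-0.298*22) = 0.001421561; exp(-0.1087*22) = 0.09150149
N_B = 0.298 * 933192 / (0.1087 - 0.298) * (0.001421561 - 0.09150149)
N_B = 132332

132332


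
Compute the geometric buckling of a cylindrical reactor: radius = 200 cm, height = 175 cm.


B^2 = (2.405/R)^2 + (pi/H)^2
B^2 = (2.405/200)^2 + (pi/175)^2
B^2 = 4.6687e-04 /cm^2

4.6687e-04


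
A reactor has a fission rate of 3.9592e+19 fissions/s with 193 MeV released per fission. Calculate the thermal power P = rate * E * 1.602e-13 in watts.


P = fission_rate * E_MeV * 1.602e-13
P = 3.9592e+19 * 193 * 1.602e-13
P = 1.2241e+09 W

1.2241e+09


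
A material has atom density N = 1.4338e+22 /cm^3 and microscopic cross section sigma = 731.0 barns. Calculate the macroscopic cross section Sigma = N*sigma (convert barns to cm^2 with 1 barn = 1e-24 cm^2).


Sigma = N * sigma_barns * 1e-24
Sigma = 1.4338e+22 * 731.0 * 1e-24
Sigma = 10.481 /cm

10.481


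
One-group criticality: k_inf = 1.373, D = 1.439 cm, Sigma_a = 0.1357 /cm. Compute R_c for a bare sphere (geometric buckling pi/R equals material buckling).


L^2 = D / Sigma_a = 1.439 / 0.1357 = 10.60427 cm^2
B_m^2 = (k_inf - 1) / L^2 = (1.373 - 1) / 10.60427 = 0.03517451 /cm^2
For a bare sphere: B_g = pi/R, so R_c = pi / sqrt(B_m^2)
R_c = pi / sqrt(0.03517451) = 16.751 cm

16.751


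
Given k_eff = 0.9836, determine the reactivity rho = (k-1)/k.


rho = (k_eff - 1) / k_eff
rho = (0.9836 - 1) / 0.9836
rho = -0.016673

-0.016673


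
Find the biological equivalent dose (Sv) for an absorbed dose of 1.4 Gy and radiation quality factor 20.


H = D * Q
H = 1.4 * 20
H = 28.000 Sv

28.000


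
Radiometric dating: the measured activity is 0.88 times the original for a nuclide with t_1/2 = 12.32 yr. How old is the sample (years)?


lambda = ln(2) / t_half = ln(2) / 12.32 = 0.05626195 /yr
t = -ln(A/A0) / lambda
t = -ln(0.88) / 0.05626195
t = 2.2721 yr

2.2721


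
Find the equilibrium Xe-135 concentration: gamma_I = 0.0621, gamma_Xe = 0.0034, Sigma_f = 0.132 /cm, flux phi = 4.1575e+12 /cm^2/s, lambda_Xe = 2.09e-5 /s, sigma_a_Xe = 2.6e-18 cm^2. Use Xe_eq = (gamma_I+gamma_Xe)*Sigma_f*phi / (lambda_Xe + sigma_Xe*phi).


Xe_eq = (gamma_I + gamma_Xe) * Sigma_f * phi / (lambda_Xe + sigma_Xe * phi)
Numerator = (0.0621 + 0.0034) * 0.132 * 4.1575e+12 = 3.594574e+10
Denominator = 2.09e-5 + 2.6e-18 * 4.1575e+12 = 3.170950e-05
Xe_eq = 3.594574e+10 / 3.170950e-05 = 1.1336e+15 /cm^3

1.1336e+15


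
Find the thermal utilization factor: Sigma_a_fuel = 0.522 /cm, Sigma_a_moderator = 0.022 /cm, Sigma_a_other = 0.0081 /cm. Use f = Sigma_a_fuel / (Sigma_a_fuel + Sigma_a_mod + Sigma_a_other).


f = Sigma_a_fuel / (Sigma_a_fuel + Sigma_a_mod + Sigma_a_other)
f = 0.522 / (0.522 + 0.022 + 0.0081)
f = 0.94548

0.94548


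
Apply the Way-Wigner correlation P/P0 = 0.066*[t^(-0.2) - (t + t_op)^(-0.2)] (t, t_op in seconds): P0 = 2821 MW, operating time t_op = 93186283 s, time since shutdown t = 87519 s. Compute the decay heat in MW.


P/P0 = 0.066 * [t^(-0.2) - (t + t_op)^(-0.2)]
P/P0 = 0.066 * [87519^(-0.2) - (87519 + 93186283)^(-0.2)]
P/P0 = 0.066 * [0.1027021 - 0.02547112] = 0.005097245
P = 2821 * 0.005097245 = 14.379 MW

14.379


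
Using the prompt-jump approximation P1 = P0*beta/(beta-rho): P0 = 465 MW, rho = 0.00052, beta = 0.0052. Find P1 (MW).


P1/P0 = beta / (beta - rho)
P1/P0 = 0.0052 / (0.0052 - 0.00052) = 1.111111
P1 = 465 * 1.111111 = 516.67 MW

516.67


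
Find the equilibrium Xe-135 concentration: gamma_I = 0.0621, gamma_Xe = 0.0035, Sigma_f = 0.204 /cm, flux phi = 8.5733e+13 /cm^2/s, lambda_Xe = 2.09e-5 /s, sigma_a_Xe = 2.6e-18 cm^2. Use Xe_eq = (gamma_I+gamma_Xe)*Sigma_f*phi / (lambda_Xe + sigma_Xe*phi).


Xe_eq = (gamma_I + gamma_Xe) * Sigma_f * phi / (lambda_Xe + sigma_Xe * phi)
Numerator = (0.0621 + 0.0035) * 0.204 * 8.5733e+13 = 1.147313e+12
Denominator = 2.09e-5 + 2.6e-18 * 8.5733e+13 = 2.438058e-04
Xe_eq = 1.147313e+12 / 2.438058e-04 = 4.7058e+15 /cm^3

4.7058e+15


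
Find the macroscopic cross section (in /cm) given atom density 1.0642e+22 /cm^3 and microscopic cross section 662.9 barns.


Sigma = N * sigma_barns * 1e-24
Sigma = 1.0642e+22 * 662.9 * 1e-24
Sigma = 7.0546 /cm

7.0546


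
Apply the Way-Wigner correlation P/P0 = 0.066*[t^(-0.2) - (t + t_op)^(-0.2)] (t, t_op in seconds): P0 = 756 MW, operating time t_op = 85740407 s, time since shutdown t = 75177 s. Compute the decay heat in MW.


P/P0 = 0.066 * [t^(-0.2) - (t + t_op)^(-0.2)]
P/P0 = 0.066 * [75177^(-0.2) - (75177 + 85740407)^(-0.2)]
P/P0 = 0.066 * [0.1058725 - 0.02589922] = 0.005278236
P = 756 * 0.005278236 = 3.9903 MW

3.9903


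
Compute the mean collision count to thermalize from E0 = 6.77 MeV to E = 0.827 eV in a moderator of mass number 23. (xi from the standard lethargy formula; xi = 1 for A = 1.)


xi = 1 + (A-1)^2/(2A)*ln((A-1)/(A+1)) = 0.08448899 (for A = 23)
n = ln(E0/E) / xi
n = ln(6.77e6 / 0.827) / 0.08448899
n = ln(8.186215e+06) / 0.08448899 = 188.40

188.40


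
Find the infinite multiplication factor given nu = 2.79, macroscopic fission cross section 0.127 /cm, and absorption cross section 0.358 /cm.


k_inf = nu * Sigma_f / Sigma_a
k_inf = 2.79 * 0.127 / 0.358
k_inf = 0.98975

0.98975


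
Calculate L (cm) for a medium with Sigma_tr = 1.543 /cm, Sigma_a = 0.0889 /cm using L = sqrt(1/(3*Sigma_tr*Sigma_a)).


D = 1 / (3 * Sigma_tr) = 1 / (3 * 1.543) = 0.2160294 cm
L = sqrt(D / Sigma_a)
L = sqrt(0.2160294 / 0.0889)
L = 1.5589 cm

1.5589


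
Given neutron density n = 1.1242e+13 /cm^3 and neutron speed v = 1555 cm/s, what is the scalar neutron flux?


phi = n * v
phi = 1.1242e+13 * 1555
phi = 1.7481e+16 /cm^2/s

1.7481e+16


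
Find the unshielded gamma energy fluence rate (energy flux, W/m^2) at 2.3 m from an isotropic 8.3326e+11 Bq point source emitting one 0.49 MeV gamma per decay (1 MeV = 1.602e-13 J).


psi = A * E * 1.602e-13 / (4*pi*r^2)
psi = 8.3326e+11 * 0.49 * 1.602e-13 / (4*pi*2.3^2)
psi = 9.8395e-04 W/m^2

9.8395e-04


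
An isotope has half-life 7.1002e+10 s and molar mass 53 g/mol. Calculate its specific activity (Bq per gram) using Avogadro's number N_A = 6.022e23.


lambda = ln(2) / t_half = ln(2) / 7.1002e+10 = 9.762361e-12 /s
SA = lambda * N_A / M
SA = 9.762361e-12 * 6.022e23 / 53
SA = 1.1092e+11 Bq/g

1.1092e+11


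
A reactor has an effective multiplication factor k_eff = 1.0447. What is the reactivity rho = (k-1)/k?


rho = (k_eff - 1) / k_eff
rho = (1.0447 - 1) / 1.0447
rho = 0.042787

0.042787


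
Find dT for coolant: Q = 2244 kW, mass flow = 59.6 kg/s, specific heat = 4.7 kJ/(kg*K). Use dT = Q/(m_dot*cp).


dT = Q / (m_dot * cp)
dT = 2244 / (59.6 * 4.7)
dT = 8.0109 C

8.0109


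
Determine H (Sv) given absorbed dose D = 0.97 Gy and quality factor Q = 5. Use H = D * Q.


H = D * Q
H = 0.97 * 5
H = 4.8500 Sv

4.8500


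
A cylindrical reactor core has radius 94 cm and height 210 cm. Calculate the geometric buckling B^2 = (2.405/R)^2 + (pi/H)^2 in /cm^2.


B^2 = (2.405/R)^2 + (pi/H)^2
B^2 = (2.405/94)^2 + (pi/210)^2
B^2 = 8.7840e-04 /cm^2

8.7840e-04


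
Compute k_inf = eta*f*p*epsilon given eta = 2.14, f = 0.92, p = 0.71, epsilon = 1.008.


k_inf = eta * f * p * epsilon
k_inf = 2.14 * 0.92 * 0.71 * 1.008
k_inf = 1.4090

1.4090


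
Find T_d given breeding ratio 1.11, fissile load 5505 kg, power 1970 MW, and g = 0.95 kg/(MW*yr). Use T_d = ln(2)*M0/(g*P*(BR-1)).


Breeding gain G = BR - 1 = 1.11 - 1 = 0.11
Fissile production rate = g * P * G = 0.95 * 1970 * 0.11 = 205.865 kg/yr
T_d = ln(2) * M0 / (g * P * G)
T_d = ln(2) * 5505 / 205.865 = 18.535 yr

18.535


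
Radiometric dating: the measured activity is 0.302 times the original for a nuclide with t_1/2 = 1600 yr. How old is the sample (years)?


lambda = ln(2) / t_half = ln(2) / 1600 = 4.332170e-04 /yr
t = -ln(A/A0) / lambda
t = -ln(0.302) / 4.332170e-04
t = 2763.8 yr

2763.8


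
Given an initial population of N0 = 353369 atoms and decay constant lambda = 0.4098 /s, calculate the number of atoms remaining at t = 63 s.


N = N0 * exp(-lambda * t)
N = 353369 * exp(-0.4098 * 63)
N = 2.1671e-06

2.1671e-06


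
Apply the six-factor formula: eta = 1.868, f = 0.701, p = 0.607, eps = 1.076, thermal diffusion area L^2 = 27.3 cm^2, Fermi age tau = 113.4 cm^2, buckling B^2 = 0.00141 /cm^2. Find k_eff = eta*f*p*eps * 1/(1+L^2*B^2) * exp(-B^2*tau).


k_inf = eta*f*p*eps = 1.868*0.701*0.607*1.076 = 0.8552555
P_TNL = 1/(1 + L^2*B^2) = 1/(1 + 27.3*0.00141) = 0.9629338
P_FNL = exp(-B^2*tau) = exp(-0.00141*113.4) = 0.8522341
k_eff = k_inf * P_TNL * P_FNL = 0.8552555 * 0.9629338 * 0.8522341
k_eff = 0.70186

0.70186


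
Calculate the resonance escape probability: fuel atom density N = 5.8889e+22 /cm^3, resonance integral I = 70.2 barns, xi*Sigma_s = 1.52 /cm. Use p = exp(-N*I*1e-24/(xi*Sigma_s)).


p = exp(-N * I * 1e-24 / (xi*Sigma_s))
p = exp(-5.8889e+22 * 70.2 * 1e-24 / 1.52)
p = 0.065892

0.065892


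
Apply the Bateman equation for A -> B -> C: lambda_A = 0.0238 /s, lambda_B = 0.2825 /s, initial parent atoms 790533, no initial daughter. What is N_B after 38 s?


N_B(t) = lambda_A * N_A0 / (lambda_B - lambda_A) * [exp(-lambda_A*t) - exp(-lambda_B*t)]
exp(-0.0238*38) = 0.4047847; exp(-0.2825*38) = 2.176951e-05
N_B = 0.0238 * 790533 / (0.2825 - 0.0238) * (0.4047847 - 2.176951e-05)
N_B = 29438

29438


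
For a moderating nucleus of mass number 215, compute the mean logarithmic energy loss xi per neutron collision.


xi = 1 + (A-1)^2/(2A) * ln((A-1)/(A+1))
xi = 1 + (215-1)^2/(2*215) * ln((215-1)/(215 +1))
xi = 0.0092735

0.0092735
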